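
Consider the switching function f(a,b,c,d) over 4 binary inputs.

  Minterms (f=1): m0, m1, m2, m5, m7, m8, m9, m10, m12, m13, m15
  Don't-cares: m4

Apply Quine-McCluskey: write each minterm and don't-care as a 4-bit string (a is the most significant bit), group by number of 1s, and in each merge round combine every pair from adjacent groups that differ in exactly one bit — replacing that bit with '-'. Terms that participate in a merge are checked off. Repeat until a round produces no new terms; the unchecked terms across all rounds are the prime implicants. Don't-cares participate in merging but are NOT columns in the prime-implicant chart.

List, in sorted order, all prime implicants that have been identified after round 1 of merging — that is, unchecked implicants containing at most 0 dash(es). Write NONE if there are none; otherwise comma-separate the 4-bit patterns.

NONE

[col 0] 0000*, 0001*, 0010*, 0100*, 0101*, 0111*, 1000*, 1001*, 1010*, 1100*, 1101*, 1111*
[col 1] -000*, -001*, -010*, -100*, -101*, -111*, 0-00*, 0-01*, 00-0*, 000-*, 01-1*, 010-*, 1-00*, 1-01*, 10-0*, 100-*, 11-1*, 110-*
[col 2] --00*, --01*, -0-0, -00-*, -1-1, -10-*, 0-0-*, 1-0-*
[col 3] --0-
Prime implicants: --0-, -0-0, -1-1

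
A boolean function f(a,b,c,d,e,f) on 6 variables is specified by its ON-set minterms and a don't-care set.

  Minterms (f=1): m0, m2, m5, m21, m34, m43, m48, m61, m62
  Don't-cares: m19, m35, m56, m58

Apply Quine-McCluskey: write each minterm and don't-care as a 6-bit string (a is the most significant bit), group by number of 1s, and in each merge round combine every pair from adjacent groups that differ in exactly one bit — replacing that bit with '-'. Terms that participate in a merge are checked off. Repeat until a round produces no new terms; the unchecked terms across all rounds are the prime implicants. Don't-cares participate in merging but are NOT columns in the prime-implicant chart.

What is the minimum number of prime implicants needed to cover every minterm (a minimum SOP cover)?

7

size-2^0 implicants → 000000(✓)  000010(✓)  000101(✓)  010011  010101(✓)  100010(✓)  100011(✓)  101011(✓)  110000(✓)  111000(✓)  111010(✓)  111101  111110(✓)
size-2^1 implicants → -00010  0-0101  0000-0  10-011  10001-  11-000  111-10  1110-0
Unchecked terms (primes): -00010, 0-0101, 0000-0, 010011, 10-011, 10001-, 11-000, 111-10, 1110-0, 111101
Minterm coverage:
  m0 ⊆ 0000-0 [E]
  m2 ⊆ -00010,0000-0
  m5 ⊆ 0-0101 [E]
  m21 ⊆ 0-0101 [E]
  m34 ⊆ -00010,10001-
  m43 ⊆ 10-011 [E]
  m48 ⊆ 11-000 [E]
  m61 ⊆ 111101 [E]
  m62 ⊆ 111-10 [E]
E = {0-0101, 0000-0, 10-011, 11-000, 111-10, 111101}
Petrick residual → -00010
Cover = b'c'd'ef' + a'c'de'f + a'b'c'd'f' + ab'd'ef + abd'e'f' + abcef' + abcde'f  |cover|=7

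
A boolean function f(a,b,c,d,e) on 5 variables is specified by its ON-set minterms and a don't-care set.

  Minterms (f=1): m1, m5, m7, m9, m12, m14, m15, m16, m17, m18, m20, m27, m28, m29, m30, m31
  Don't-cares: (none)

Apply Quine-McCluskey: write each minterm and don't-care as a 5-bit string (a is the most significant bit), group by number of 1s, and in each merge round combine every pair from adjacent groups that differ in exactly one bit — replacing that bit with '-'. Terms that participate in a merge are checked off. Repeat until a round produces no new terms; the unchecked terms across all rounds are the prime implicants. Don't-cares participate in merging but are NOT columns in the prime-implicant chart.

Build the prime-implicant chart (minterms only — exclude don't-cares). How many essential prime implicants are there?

5

Round 0: 00001✓ 00101✓ 00111✓ 01001✓ 01100✓ 01110✓ 01111✓ 10000✓ 10001✓ 10010✓ 10100✓ 11011✓ 11100✓ 11101✓ 11110✓ 11111✓
Round 1: -0001 -1100✓ -1110✓ -1111✓ 0-001 0-111 00-01 001-1 011-0✓ 0111-✓ 1-100 10-00 100-0 1000- 11-11 111-0✓ 111-1✓ 1110-✓ 1111-✓
Round 2: -11-0 -111- 111--
PIs = {-0001, -11-0, -111-, 0-001, 0-111, 00-01, 001-1, 1-100, 10-00, 100-0, 1000-, 11-11, 111--}
Coverage chart:
  m1: -0001,0-001,00-01
  m5: 00-01,001-1
  m7: 0-111,001-1
  m9: 0-001 ←essential
  m12: -11-0 ←essential
  m14: -11-0,-111-
  m15: -111-,0-111
  m16: 10-00,100-0,1000-
  m17: -0001,1000-
  m18: 100-0 ←essential
  m20: 1-100,10-00
  m27: 11-11 ←essential
  m28: -11-0,1-100,111--
  m29: 111-- ←essential
  m30: -11-0,-111-,111--
  m31: -111-,11-11,111--
Essential: -11-0, 0-001, 100-0, 11-11, 111--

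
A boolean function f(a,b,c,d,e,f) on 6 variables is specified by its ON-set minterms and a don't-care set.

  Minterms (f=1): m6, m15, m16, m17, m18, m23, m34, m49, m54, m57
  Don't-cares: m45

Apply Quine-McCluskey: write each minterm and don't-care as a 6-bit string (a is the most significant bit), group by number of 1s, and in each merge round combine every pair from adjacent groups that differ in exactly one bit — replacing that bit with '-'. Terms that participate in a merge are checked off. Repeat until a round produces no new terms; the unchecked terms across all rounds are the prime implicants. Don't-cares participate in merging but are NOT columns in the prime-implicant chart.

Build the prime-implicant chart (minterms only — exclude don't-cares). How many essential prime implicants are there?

size-2^0 implicants → 000110  001111  010000(✓)  010001(✓)  010010(✓)  010111  100010  101101  110001(✓)  110110  111001(✓)
size-2^1 implicants → -10001  0100-0  01000-  11-001
Unchecked terms (primes): -10001, 000110, 001111, 0100-0, 01000-, 010111, 100010, 101101, 11-001, 110110
Minterm coverage:
  m6 ⊆ 000110 [E]
  m15 ⊆ 001111 [E]
  m16 ⊆ 0100-0,01000-
  m17 ⊆ -10001,01000-
  m18 ⊆ 0100-0 [E]
  m23 ⊆ 010111 [E]
  m34 ⊆ 100010 [E]
  m49 ⊆ -10001,11-001
  m54 ⊆ 110110 [E]
  m57 ⊆ 11-001 [E]
E = {000110, 001111, 0100-0, 010111, 100010, 11-001, 110110}

7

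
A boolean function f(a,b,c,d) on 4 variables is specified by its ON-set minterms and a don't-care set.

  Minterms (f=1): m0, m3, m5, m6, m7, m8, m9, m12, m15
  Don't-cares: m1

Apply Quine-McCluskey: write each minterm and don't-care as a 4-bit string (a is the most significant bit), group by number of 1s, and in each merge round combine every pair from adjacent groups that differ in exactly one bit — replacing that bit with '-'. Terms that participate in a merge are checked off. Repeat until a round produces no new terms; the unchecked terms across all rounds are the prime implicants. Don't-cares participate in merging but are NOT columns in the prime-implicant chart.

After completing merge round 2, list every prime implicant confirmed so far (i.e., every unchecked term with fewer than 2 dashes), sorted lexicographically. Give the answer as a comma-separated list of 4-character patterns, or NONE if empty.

size-2^0 implicants → 0000(✓)  0001(✓)  0011(✓)  0101(✓)  0110(✓)  0111(✓)  1000(✓)  1001(✓)  1100(✓)  1111(✓)
size-2^1 implicants → -000(✓)  -001(✓)  -111  0-01(✓)  0-11(✓)  00-1(✓)  000-(✓)  01-1(✓)  011-  1-00  100-(✓)
size-2^2 implicants → -00-  0--1
Unchecked terms (primes): -00-, -111, 0--1, 011-, 1-00

-111, 011-, 1-00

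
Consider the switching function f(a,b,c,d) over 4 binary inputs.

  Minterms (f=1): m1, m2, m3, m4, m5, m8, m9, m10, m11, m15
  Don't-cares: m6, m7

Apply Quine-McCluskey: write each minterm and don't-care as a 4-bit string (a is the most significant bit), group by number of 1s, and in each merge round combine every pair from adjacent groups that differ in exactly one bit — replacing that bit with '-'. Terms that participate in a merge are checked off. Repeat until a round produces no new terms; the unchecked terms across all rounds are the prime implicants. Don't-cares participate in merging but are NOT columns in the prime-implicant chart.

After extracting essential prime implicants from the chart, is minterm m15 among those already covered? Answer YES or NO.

[col 0] 0001*, 0010*, 0011*, 0100*, 0101*, 0110*, 0111*, 1000*, 1001*, 1010*, 1011*, 1111*
[col 1] -001*, -010*, -011*, -111*, 0-01*, 0-10*, 0-11*, 00-1*, 001-*, 01-0*, 01-1*, 010-*, 011-*, 1-11*, 10-0*, 10-1*, 100-*, 101-*
[col 2] --11, -0-1, -01-, 0--1, 0-1-, 01--, 10--
Prime implicants: --11, -0-1, -01-, 0--1, 0-1-, 01--, 10--
PI chart (minterm → PIs covering it):
  1 | -0-1,0--1
  2 | -01-,0-1-
  3 | --11,-0-1,-01-,0--1,0-1-
  4 | 01--  (sole → essential)
  5 | 0--1,01--
  8 | 10--  (sole → essential)
  9 | -0-1,10--
  10 | -01-,10--
  11 | --11,-0-1,-01-,10--
  15 | --11  (sole → essential)
Essential prime implicants: --11, 01--, 10--

YES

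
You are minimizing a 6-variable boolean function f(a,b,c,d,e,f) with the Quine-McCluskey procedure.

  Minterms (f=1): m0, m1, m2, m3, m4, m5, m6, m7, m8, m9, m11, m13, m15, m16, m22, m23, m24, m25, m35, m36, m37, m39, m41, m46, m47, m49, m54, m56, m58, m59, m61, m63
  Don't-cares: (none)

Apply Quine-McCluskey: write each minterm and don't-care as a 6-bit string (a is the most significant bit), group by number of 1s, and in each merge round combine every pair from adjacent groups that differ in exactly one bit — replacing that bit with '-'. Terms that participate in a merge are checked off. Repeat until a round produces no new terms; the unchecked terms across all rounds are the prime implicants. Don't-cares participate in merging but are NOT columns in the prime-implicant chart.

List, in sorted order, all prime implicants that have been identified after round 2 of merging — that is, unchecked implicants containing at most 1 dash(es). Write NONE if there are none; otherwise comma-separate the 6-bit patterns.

Round 0: 000000✓ 000001✓ 000010✓ 000011✓ 000100✓ 000101✓ 000110✓ 000111✓ 001000✓ 001001✓ 001011✓ 001101✓ 001111✓ 010000✓ 010110✓ 010111✓ 011000✓ 011001✓ 100011✓ 100100✓ 100101✓ 100111✓ 101001✓ 101110✓ 101111✓ 110001 110110✓ 111000✓ 111010✓ 111011✓ 111101✓ 111111✓
Round 1: -00011✓ -00100✓ -00101✓ -00111✓ -01001 -01111✓ -10110 -11000 0-0000✓ 0-0110✓ 0-0111✓ 0-1000✓ 0-1001✓ 00-000✓ 00-001✓ 00-011✓ 00-101✓ 00-111✓ 000-00✓ 000-01✓ 000-10✓ 000-11✓ 0000-0✓ 0000-1✓ 00000-✓ 00001-✓ 0001-0✓ 0001-1✓ 00010-✓ 00011-✓ 001-01✓ 001-11✓ 0010-1✓ 00100-✓ 0011-1✓ 01-000✓ 01011-✓ 01100-✓ 1-1111 10-111✓ 100-11✓ 1001-1✓ 10010-✓ 10111- 111-11 1110-0 11101- 1111-1
Round 2: -0-111 -00-11 -001-1 -0010- 0--000 0-011- 0-100- 00--01✓ 00--11✓ 00-0-1✓ 00-00- 00-1-1✓ 000--0✓ 000--1✓ 000-0-✓ 000-1-✓ 0000--✓ 0001--✓ 001--1✓
Round 3: 00---1 000---
PIs = {-0-111, -00-11, -001-1, -0010-, -01001, -10110, -11000, 0--000, 0-011-, 0-100-, 00---1, 00-00-, 000---, 1-1111, 10111-, 110001, 111-11, 1110-0, 11101-, 1111-1}

-01001, -10110, -11000, 1-1111, 10111-, 110001, 111-11, 1110-0, 11101-, 1111-1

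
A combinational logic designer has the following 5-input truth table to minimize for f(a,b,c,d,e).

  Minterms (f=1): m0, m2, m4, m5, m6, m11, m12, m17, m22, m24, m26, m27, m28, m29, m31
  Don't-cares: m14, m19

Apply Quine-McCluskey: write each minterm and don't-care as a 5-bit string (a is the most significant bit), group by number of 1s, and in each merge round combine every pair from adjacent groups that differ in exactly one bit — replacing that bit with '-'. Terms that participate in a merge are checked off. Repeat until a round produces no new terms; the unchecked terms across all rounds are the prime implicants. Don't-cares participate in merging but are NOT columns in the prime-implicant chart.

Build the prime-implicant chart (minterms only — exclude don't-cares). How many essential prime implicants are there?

Round 0: 00000✓ 00010✓ 00100✓ 00101✓ 00110✓ 01011✓ 01100✓ 01110✓ 10001✓ 10011✓ 10110✓ 11000✓ 11010✓ 11011✓ 11100✓ 11101✓ 11111✓
Round 1: -0110 -1011 -1100 0-100✓ 0-110✓ 00-00✓ 00-10✓ 000-0✓ 001-0✓ 0010- 011-0✓ 1-011 100-1 11-00 11-11 110-0 1101- 111-1 1110-
Round 2: 0-1-0 00--0
PIs = {-0110, -1011, -1100, 0-1-0, 00--0, 0010-, 1-011, 100-1, 11-00, 11-11, 110-0, 1101-, 111-1, 1110-}
Coverage chart:
  m0: 00--0 ←essential
  m2: 00--0 ←essential
  m4: 0-1-0,00--0,0010-
  m5: 0010- ←essential
  m6: -0110,0-1-0,00--0
  m11: -1011 ←essential
  m12: -1100,0-1-0
  m17: 100-1 ←essential
  m22: -0110 ←essential
  m24: 11-00,110-0
  m26: 110-0,1101-
  m27: -1011,1-011,11-11,1101-
  m28: -1100,11-00,1110-
  m29: 111-1,1110-
  m31: 11-11,111-1
Essential: -0110, -1011, 00--0, 0010-, 100-1

5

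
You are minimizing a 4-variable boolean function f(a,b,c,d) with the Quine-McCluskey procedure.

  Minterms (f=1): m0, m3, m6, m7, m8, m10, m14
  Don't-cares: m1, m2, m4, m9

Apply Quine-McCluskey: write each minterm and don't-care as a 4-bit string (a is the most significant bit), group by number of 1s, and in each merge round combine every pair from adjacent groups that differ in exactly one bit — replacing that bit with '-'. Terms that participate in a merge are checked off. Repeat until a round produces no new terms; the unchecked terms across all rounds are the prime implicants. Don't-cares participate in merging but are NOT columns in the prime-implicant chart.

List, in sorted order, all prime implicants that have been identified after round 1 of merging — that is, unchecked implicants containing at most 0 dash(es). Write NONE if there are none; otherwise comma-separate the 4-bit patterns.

Round 0: 0000✓ 0001✓ 0010✓ 0011✓ 0100✓ 0110✓ 0111✓ 1000✓ 1001✓ 1010✓ 1110✓
Round 1: -000✓ -001✓ -010✓ -110✓ 0-00✓ 0-10✓ 0-11✓ 00-0✓ 00-1✓ 000-✓ 001-✓ 01-0✓ 011-✓ 1-10✓ 10-0✓ 100-✓
Round 2: --10 -0-0 -00- 0--0 0-1- 00--
PIs = {--10, -0-0, -00-, 0--0, 0-1-, 00--}

NONE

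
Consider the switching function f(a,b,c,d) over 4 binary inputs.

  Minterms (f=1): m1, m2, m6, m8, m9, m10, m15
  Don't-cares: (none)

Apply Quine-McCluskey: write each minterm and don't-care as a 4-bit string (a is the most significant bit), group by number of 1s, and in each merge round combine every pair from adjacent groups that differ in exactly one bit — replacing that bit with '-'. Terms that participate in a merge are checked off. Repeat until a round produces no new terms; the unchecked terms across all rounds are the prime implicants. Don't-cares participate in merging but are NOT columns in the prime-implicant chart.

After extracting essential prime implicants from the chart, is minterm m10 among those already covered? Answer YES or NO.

NO

[col 0] 0001*, 0010*, 0110*, 1000*, 1001*, 1010*, 1111
[col 1] -001, -010, 0-10, 10-0, 100-
Prime implicants: -001, -010, 0-10, 10-0, 100-, 1111
PI chart (minterm → PIs covering it):
  1 | -001  (sole → essential)
  2 | -010,0-10
  6 | 0-10  (sole → essential)
  8 | 10-0,100-
  9 | -001,100-
  10 | -010,10-0
  15 | 1111  (sole → essential)
Essential prime implicants: -001, 0-10, 1111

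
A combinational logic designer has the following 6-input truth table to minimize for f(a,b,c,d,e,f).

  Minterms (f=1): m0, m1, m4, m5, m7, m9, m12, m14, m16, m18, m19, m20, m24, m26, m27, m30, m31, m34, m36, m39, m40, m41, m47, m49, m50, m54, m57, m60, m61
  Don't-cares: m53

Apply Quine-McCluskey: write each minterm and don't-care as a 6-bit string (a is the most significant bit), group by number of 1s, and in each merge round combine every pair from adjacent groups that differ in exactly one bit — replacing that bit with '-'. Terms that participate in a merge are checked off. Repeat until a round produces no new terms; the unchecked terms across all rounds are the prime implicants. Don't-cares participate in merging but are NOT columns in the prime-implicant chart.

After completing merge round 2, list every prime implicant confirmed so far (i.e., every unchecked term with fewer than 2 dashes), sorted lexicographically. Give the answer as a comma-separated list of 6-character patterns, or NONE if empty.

-00100, -00111, -01001, -10010, 0-1110, 00-001, 00-100, 0001-1, 0011-0, 1-0010, 1-1001, 10-111, 10100-, 110-10, 11110-

Round 0: 000000✓ 000001✓ 000100✓ 000101✓ 000111✓ 001001✓ 001100✓ 001110✓ 010000✓ 010010✓ 010011✓ 010100✓ 011000✓ 011010✓ 011011✓ 011110✓ 011111✓ 100010✓ 100100✓ 100111✓ 101000✓ 101001✓ 101111✓ 110001✓ 110010✓ 110101✓ 110110✓ 111001✓ 111100✓ 111101✓
Round 1: -00100 -00111 -01001 -10010 0-0000✓ 0-0100✓ 0-1110 00-001 00-100 000-00✓ 000-01✓ 00000-✓ 0001-1 00010-✓ 0011-0 01-000✓ 01-010✓ 01-011✓ 010-00✓ 0100-0✓ 01001-✓ 011-10✓ 011-11✓ 0110-0✓ 01101-✓ 01111-✓ 1-0010 1-1001 10-111 10100- 11-001✓ 11-101✓ 110-01✓ 110-10 111-01✓ 11110-
Round 2: 0-0-00 000-0- 01-0-0 01-01- 011-1- 11--01
PIs = {-00100, -00111, -01001, -10010, 0-0-00, 0-1110, 00-001, 00-100, 000-0-, 0001-1, 0011-0, 01-0-0, 01-01-, 011-1-, 1-0010, 1-1001, 10-111, 10100-, 11--01, 110-10, 11110-}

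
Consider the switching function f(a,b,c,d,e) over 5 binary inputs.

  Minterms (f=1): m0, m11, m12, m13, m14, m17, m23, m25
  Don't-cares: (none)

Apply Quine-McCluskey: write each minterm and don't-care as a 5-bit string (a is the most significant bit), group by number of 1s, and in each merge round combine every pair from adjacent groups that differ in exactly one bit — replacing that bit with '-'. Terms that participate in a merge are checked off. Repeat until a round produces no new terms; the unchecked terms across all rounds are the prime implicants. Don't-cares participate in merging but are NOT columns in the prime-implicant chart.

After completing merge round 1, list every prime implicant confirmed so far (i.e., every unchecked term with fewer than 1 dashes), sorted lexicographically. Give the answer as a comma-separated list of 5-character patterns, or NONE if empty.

00000, 01011, 10111

[col 0] 00000, 01011, 01100*, 01101*, 01110*, 10001*, 10111, 11001*
[col 1] 011-0, 0110-, 1-001
Prime implicants: 00000, 01011, 011-0, 0110-, 1-001, 10111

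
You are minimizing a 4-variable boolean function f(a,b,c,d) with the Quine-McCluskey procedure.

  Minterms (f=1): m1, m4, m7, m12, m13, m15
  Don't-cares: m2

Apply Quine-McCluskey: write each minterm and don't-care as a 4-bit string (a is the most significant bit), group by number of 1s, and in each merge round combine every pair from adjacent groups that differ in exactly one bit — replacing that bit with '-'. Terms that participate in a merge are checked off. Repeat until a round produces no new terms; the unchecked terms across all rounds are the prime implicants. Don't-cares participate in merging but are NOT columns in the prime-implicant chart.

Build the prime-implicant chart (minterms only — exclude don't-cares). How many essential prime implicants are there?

3

Round 0: 0001 0010 0100✓ 0111✓ 1100✓ 1101✓ 1111✓
Round 1: -100 -111 11-1 110-
PIs = {-100, -111, 0001, 0010, 11-1, 110-}
Coverage chart:
  m1: 0001 ←essential
  m4: -100 ←essential
  m7: -111 ←essential
  m12: -100,110-
  m13: 11-1,110-
  m15: -111,11-1
Essential: -100, -111, 0001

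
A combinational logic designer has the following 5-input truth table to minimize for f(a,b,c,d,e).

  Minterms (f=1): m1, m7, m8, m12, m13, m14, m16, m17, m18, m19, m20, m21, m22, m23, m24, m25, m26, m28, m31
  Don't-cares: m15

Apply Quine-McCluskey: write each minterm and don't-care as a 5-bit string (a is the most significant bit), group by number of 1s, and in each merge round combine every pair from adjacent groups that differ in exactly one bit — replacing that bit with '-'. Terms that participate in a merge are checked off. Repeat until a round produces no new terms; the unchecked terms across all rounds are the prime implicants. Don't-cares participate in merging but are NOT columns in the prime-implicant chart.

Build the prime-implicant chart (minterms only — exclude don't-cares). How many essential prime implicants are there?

size-2^0 implicants → 00001(✓)  00111(✓)  01000(✓)  01100(✓)  01101(✓)  01110(✓)  01111(✓)  10000(✓)  10001(✓)  10010(✓)  10011(✓)  10100(✓)  10101(✓)  10110(✓)  10111(✓)  11000(✓)  11001(✓)  11010(✓)  11100(✓)  11111(✓)
size-2^1 implicants → -0001  -0111(✓)  -1000(✓)  -1100(✓)  -1111(✓)  0-111(✓)  01-00(✓)  011-0(✓)  011-1(✓)  0110-(✓)  0111-(✓)  1-000(✓)  1-001(✓)  1-010(✓)  1-100(✓)  1-111(✓)  10-00(✓)  10-01(✓)  10-10(✓)  10-11(✓)  100-0(✓)  100-1(✓)  1000-(✓)  1001-(✓)  101-0(✓)  101-1(✓)  1010-(✓)  1011-(✓)  11-00(✓)  110-0(✓)  1100-(✓)
size-2^2 implicants → --111  -1-00  011--  1--00  1-0-0  1-00-  10--0(✓)  10--1(✓)  10-0-(✓)  10-1-(✓)  100--(✓)  101--(✓)
size-2^3 implicants → 10---
Unchecked terms (primes): --111, -0001, -1-00, 011--, 1--00, 1-0-0, 1-00-, 10---
Minterm coverage:
  m1 ⊆ -0001 [E]
  m7 ⊆ --111 [E]
  m8 ⊆ -1-00 [E]
  m12 ⊆ -1-00,011--
  m13 ⊆ 011-- [E]
  m14 ⊆ 011-- [E]
  m16 ⊆ 1--00,1-0-0,1-00-,10---
  m17 ⊆ -0001,1-00-,10---
  m18 ⊆ 1-0-0,10---
  m19 ⊆ 10--- [E]
  m20 ⊆ 1--00,10---
  m21 ⊆ 10--- [E]
  m22 ⊆ 10--- [E]
  m23 ⊆ --111,10---
  m24 ⊆ -1-00,1--00,1-0-0,1-00-
  m25 ⊆ 1-00- [E]
  m26 ⊆ 1-0-0 [E]
  m28 ⊆ -1-00,1--00
  m31 ⊆ --111 [E]
E = {--111, -0001, -1-00, 011--, 1-0-0, 1-00-, 10---}

7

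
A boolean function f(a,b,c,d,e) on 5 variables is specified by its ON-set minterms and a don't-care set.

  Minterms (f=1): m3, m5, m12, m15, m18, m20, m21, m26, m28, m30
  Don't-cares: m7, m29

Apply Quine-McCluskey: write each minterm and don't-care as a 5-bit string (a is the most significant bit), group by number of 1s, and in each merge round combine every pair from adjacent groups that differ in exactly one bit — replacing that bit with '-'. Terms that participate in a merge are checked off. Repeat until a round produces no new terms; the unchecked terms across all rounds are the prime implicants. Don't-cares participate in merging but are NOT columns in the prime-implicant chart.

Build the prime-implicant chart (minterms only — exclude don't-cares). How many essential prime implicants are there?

[col 0] 00011*, 00101*, 00111*, 01100*, 01111*, 10010*, 10100*, 10101*, 11010*, 11100*, 11101*, 11110*
[col 1] -0101, -1100, 0-111, 00-11, 001-1, 1-010, 1-100*, 1-101*, 1010-*, 11-10, 111-0, 1110-*
[col 2] 1-10-
Prime implicants: -0101, -1100, 0-111, 00-11, 001-1, 1-010, 1-10-, 11-10, 111-0
PI chart (minterm → PIs covering it):
  3 | 00-11  (sole → essential)
  5 | -0101,001-1
  12 | -1100  (sole → essential)
  15 | 0-111  (sole → essential)
  18 | 1-010  (sole → essential)
  20 | 1-10-  (sole → essential)
  21 | -0101,1-10-
  26 | 1-010,11-10
  28 | -1100,1-10-,111-0
  30 | 11-10,111-0
Essential prime implicants: -1100, 0-111, 00-11, 1-010, 1-10-

5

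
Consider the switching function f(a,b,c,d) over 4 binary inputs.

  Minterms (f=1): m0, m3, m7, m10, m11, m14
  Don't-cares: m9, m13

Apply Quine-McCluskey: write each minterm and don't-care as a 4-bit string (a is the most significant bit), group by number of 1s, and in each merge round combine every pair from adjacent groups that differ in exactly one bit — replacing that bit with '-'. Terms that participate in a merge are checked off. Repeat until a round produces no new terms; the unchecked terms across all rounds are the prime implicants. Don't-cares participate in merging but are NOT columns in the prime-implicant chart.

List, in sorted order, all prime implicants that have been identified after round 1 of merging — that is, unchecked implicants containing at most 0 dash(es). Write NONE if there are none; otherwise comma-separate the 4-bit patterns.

[col 0] 0000, 0011*, 0111*, 1001*, 1010*, 1011*, 1101*, 1110*
[col 1] -011, 0-11, 1-01, 1-10, 10-1, 101-
Prime implicants: -011, 0-11, 0000, 1-01, 1-10, 10-1, 101-

0000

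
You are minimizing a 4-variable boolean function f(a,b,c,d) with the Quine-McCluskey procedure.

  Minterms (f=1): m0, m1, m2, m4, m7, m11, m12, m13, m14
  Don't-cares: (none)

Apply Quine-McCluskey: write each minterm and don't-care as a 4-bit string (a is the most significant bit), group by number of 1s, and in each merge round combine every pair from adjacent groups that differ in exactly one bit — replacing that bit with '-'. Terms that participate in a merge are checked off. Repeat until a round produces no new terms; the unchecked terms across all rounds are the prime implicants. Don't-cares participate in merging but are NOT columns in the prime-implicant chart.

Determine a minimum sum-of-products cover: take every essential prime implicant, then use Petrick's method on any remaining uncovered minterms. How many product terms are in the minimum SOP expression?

size-2^0 implicants → 0000(✓)  0001(✓)  0010(✓)  0100(✓)  0111  1011  1100(✓)  1101(✓)  1110(✓)
size-2^1 implicants → -100  0-00  00-0  000-  11-0  110-
Unchecked terms (primes): -100, 0-00, 00-0, 000-, 0111, 1011, 11-0, 110-
Minterm coverage:
  m0 ⊆ 0-00,00-0,000-
  m1 ⊆ 000- [E]
  m2 ⊆ 00-0 [E]
  m4 ⊆ -100,0-00
  m7 ⊆ 0111 [E]
  m11 ⊆ 1011 [E]
  m12 ⊆ -100,11-0,110-
  m13 ⊆ 110- [E]
  m14 ⊆ 11-0 [E]
E = {00-0, 000-, 0111, 1011, 11-0, 110-}
Petrick residual → -100
Cover = bc'd' + a'b'd' + a'b'c' + a'bcd + ab'cd + abd' + abc'  |cover|=7

7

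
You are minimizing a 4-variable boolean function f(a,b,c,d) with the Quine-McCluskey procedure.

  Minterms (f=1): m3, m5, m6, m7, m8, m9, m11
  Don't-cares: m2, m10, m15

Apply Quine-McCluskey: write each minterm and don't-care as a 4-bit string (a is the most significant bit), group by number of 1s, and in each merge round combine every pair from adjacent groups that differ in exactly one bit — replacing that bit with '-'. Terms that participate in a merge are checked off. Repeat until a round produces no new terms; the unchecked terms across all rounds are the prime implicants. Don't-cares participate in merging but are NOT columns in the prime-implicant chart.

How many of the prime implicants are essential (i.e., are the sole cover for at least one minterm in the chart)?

3

[col 0] 0010*, 0011*, 0101*, 0110*, 0111*, 1000*, 1001*, 1010*, 1011*, 1111*
[col 1] -010*, -011*, -111*, 0-10*, 0-11*, 001-*, 01-1, 011-*, 1-11*, 10-0*, 10-1*, 100-*, 101-*
[col 2] --11, -01-, 0-1-, 10--
Prime implicants: --11, -01-, 0-1-, 01-1, 10--
PI chart (minterm → PIs covering it):
  3 | --11,-01-,0-1-
  5 | 01-1  (sole → essential)
  6 | 0-1-  (sole → essential)
  7 | --11,0-1-,01-1
  8 | 10--  (sole → essential)
  9 | 10--  (sole → essential)
  11 | --11,-01-,10--
Essential prime implicants: 0-1-, 01-1, 10--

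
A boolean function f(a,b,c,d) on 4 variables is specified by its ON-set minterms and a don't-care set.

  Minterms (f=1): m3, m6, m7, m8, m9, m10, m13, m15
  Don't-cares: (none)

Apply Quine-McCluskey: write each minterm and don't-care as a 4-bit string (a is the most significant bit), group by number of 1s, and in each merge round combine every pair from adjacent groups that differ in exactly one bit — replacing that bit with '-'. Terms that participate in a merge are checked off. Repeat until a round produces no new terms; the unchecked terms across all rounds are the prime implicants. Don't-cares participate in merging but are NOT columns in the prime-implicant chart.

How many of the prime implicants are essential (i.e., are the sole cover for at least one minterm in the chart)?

3

[col 0] 0011*, 0110*, 0111*, 1000*, 1001*, 1010*, 1101*, 1111*
[col 1] -111, 0-11, 011-, 1-01, 10-0, 100-, 11-1
Prime implicants: -111, 0-11, 011-, 1-01, 10-0, 100-, 11-1
PI chart (minterm → PIs covering it):
  3 | 0-11  (sole → essential)
  6 | 011-  (sole → essential)
  7 | -111,0-11,011-
  8 | 10-0,100-
  9 | 1-01,100-
  10 | 10-0  (sole → essential)
  13 | 1-01,11-1
  15 | -111,11-1
Essential prime implicants: 0-11, 011-, 10-0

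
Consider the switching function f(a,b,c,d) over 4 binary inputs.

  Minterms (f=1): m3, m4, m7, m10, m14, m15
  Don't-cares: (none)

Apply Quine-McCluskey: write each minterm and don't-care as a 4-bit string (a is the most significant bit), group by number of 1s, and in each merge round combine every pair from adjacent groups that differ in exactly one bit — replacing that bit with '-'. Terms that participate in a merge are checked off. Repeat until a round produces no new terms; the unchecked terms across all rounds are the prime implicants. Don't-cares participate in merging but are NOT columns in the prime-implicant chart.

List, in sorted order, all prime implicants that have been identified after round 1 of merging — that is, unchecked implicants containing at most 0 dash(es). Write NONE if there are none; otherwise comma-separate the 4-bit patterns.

[col 0] 0011*, 0100, 0111*, 1010*, 1110*, 1111*
[col 1] -111, 0-11, 1-10, 111-
Prime implicants: -111, 0-11, 0100, 1-10, 111-

0100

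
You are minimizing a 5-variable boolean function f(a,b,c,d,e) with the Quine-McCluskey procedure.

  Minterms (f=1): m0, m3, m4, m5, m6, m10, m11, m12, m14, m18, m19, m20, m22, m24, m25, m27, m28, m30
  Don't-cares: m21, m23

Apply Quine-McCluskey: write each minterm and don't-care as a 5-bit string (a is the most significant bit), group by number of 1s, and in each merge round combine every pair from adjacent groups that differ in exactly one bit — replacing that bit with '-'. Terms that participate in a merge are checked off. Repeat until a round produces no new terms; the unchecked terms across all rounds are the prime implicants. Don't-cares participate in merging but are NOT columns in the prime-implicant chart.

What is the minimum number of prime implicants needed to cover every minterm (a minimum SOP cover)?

size-2^0 implicants → 00000(✓)  00011(✓)  00100(✓)  00101(✓)  00110(✓)  01010(✓)  01011(✓)  01100(✓)  01110(✓)  10010(✓)  10011(✓)  10100(✓)  10101(✓)  10110(✓)  10111(✓)  11000(✓)  11001(✓)  11011(✓)  11100(✓)  11110(✓)
size-2^1 implicants → -0011(✓)  -0100(✓)  -0101(✓)  -0110(✓)  -1011(✓)  -1100(✓)  -1110(✓)  0-011(✓)  0-100(✓)  0-110(✓)  00-00  001-0(✓)  0010-(✓)  01-10  0101-  011-0(✓)  1-011(✓)  1-100(✓)  1-110(✓)  10-10(✓)  10-11(✓)  1001-(✓)  101-0(✓)  101-1(✓)  1010-(✓)  1011-(✓)  11-00  110-1  1100-  111-0(✓)
size-2^2 implicants → --011  --100(✓)  --110(✓)  -01-0(✓)  -010-  -11-0(✓)  0-1-0(✓)  1-1-0(✓)  10-1-  101--
size-2^3 implicants → --1-0
Unchecked terms (primes): --011, --1-0, -010-, 00-00, 01-10, 0101-, 10-1-, 101--, 11-00, 110-1, 1100-
Minterm coverage:
  m0 ⊆ 00-00 [E]
  m3 ⊆ --011 [E]
  m4 ⊆ --1-0,-010-,00-00
  m5 ⊆ -010- [E]
  m6 ⊆ --1-0 [E]
  m10 ⊆ 01-10,0101-
  m11 ⊆ --011,0101-
  m12 ⊆ --1-0 [E]
  m14 ⊆ --1-0,01-10
  m18 ⊆ 10-1- [E]
  m19 ⊆ --011,10-1-
  m20 ⊆ --1-0,-010-,101--
  m22 ⊆ --1-0,10-1-,101--
  m24 ⊆ 11-00,1100-
  m25 ⊆ 110-1,1100-
  m27 ⊆ --011,110-1
  m28 ⊆ --1-0,11-00
  m30 ⊆ --1-0 [E]
E = {--011, --1-0, -010-, 00-00, 10-1-}
Petrick residual → 01-10, 1100-
Cover = c'de + ce' + b'cd' + a'b'd'e' + a'bde' + ab'd + abc'd'  |cover|=7

7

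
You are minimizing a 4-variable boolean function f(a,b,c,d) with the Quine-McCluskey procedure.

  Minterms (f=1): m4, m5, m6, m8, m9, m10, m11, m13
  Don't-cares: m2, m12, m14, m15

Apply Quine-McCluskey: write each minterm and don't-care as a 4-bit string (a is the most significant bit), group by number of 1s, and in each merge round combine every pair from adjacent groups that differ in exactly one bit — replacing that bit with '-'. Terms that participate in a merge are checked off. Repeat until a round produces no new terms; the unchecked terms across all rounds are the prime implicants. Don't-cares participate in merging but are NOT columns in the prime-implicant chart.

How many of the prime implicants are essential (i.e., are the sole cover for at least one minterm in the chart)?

2

[col 0] 0010*, 0100*, 0101*, 0110*, 1000*, 1001*, 1010*, 1011*, 1100*, 1101*, 1110*, 1111*
[col 1] -010*, -100*, -101*, -110*, 0-10*, 01-0*, 010-*, 1-00*, 1-01*, 1-10*, 1-11*, 10-0*, 10-1*, 100-*, 101-*, 11-0*, 11-1*, 110-*, 111-*
[col 2] --10, -1-0, -10-, 1--0*, 1--1*, 1-0-*, 1-1-*, 10--*, 11--*
[col 3] 1---
Prime implicants: --10, -1-0, -10-, 1---
PI chart (minterm → PIs covering it):
  4 | -1-0,-10-
  5 | -10-  (sole → essential)
  6 | --10,-1-0
  8 | 1---  (sole → essential)
  9 | 1---  (sole → essential)
  10 | --10,1---
  11 | 1---  (sole → essential)
  13 | -10-,1---
Essential prime implicants: -10-, 1---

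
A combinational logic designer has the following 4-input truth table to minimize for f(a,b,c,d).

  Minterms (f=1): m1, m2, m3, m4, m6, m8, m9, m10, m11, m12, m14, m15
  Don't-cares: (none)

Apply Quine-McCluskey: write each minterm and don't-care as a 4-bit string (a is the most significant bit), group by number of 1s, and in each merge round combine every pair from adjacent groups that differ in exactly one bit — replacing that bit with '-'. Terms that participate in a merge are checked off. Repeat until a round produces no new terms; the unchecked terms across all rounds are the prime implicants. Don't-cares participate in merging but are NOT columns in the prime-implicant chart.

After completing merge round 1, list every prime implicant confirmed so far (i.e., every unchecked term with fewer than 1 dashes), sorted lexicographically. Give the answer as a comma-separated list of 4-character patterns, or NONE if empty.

size-2^0 implicants → 0001(✓)  0010(✓)  0011(✓)  0100(✓)  0110(✓)  1000(✓)  1001(✓)  1010(✓)  1011(✓)  1100(✓)  1110(✓)  1111(✓)
size-2^1 implicants → -001(✓)  -010(✓)  -011(✓)  -100(✓)  -110(✓)  0-10(✓)  00-1(✓)  001-(✓)  01-0(✓)  1-00(✓)  1-10(✓)  1-11(✓)  10-0(✓)  10-1(✓)  100-(✓)  101-(✓)  11-0(✓)  111-(✓)
size-2^2 implicants → --10  -0-1  -01-  -1-0  1--0  1-1-  10--
Unchecked terms (primes): --10, -0-1, -01-, -1-0, 1--0, 1-1-, 10--

NONE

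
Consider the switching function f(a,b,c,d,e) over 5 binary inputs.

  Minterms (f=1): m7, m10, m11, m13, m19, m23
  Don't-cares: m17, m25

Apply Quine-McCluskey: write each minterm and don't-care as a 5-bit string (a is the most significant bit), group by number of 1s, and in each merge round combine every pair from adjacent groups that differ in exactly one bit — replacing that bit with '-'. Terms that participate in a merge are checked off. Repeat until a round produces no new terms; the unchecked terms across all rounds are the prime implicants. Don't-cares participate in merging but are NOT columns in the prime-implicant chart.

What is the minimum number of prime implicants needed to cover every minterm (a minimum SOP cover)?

Round 0: 00111✓ 01010✓ 01011✓ 01101 10001✓ 10011✓ 10111✓ 11001✓
Round 1: -0111 0101- 1-001 10-11 100-1
PIs = {-0111, 0101-, 01101, 1-001, 10-11, 100-1}
Coverage chart:
  m7: -0111 ←essential
  m10: 0101- ←essential
  m11: 0101- ←essential
  m13: 01101 ←essential
  m19: 10-11,100-1
  m23: -0111,10-11
Essential: -0111, 0101-, 01101
Petrick residual → 10-11
Min cover (4 terms): b'cde + a'bc'd + a'bcd'e + ab'de

4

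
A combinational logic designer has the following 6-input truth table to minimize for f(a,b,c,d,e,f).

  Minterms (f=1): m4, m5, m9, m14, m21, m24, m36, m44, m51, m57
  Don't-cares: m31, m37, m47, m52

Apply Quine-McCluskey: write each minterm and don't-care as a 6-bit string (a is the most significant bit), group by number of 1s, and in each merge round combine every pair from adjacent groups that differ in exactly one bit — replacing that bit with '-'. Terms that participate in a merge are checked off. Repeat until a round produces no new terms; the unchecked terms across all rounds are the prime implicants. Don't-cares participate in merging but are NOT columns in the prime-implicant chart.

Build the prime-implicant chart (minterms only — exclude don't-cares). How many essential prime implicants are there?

size-2^0 implicants → 000100(✓)  000101(✓)  001001  001110  010101(✓)  011000  011111  100100(✓)  100101(✓)  101100(✓)  101111  110011  110100(✓)  111001
size-2^1 implicants → -00100(✓)  -00101(✓)  0-0101  00010-(✓)  1-0100  10-100  10010-(✓)
size-2^2 implicants → -0010-
Unchecked terms (primes): -0010-, 0-0101, 001001, 001110, 011000, 011111, 1-0100, 10-100, 101111, 110011, 111001
Minterm coverage:
  m4 ⊆ -0010- [E]
  m5 ⊆ -0010-,0-0101
  m9 ⊆ 001001 [E]
  m14 ⊆ 001110 [E]
  m21 ⊆ 0-0101 [E]
  m24 ⊆ 011000 [E]
  m36 ⊆ -0010-,1-0100,10-100
  m44 ⊆ 10-100 [E]
  m51 ⊆ 110011 [E]
  m57 ⊆ 111001 [E]
E = {-0010-, 0-0101, 001001, 001110, 011000, 10-100, 110011, 111001}

8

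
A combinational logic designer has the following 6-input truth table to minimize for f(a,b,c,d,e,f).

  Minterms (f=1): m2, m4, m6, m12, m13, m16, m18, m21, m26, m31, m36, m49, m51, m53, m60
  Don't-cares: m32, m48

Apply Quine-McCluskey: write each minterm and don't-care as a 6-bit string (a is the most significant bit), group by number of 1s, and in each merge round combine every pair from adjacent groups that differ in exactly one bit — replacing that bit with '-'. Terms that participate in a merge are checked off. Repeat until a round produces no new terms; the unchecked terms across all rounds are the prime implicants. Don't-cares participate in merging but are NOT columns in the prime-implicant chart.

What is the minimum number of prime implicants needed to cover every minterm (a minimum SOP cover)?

9

Round 0: 000010✓ 000100✓ 000110✓ 001100✓ 001101✓ 010000✓ 010010✓ 010101✓ 011010✓ 011111 100000✓ 100100✓ 110000✓ 110001✓ 110011✓ 110101✓ 111100
Round 1: -00100 -10000 -10101 0-0010 00-100 000-10 0001-0 00110- 01-010 0100-0 1-0000 100-00 110-01 1100-1 11000-
PIs = {-00100, -10000, -10101, 0-0010, 00-100, 000-10, 0001-0, 00110-, 01-010, 0100-0, 011111, 1-0000, 100-00, 110-01, 1100-1, 11000-, 111100}
Coverage chart:
  m2: 0-0010,000-10
  m4: -00100,00-100,0001-0
  m6: 000-10,0001-0
  m12: 00-100,00110-
  m13: 00110- ←essential
  m16: -10000,0100-0
  m18: 0-0010,01-010,0100-0
  m21: -10101 ←essential
  m26: 01-010 ←essential
  m31: 011111 ←essential
  m36: -00100,100-00
  m49: 110-01,1100-1,11000-
  m51: 1100-1 ←essential
  m53: -10101,110-01
  m60: 111100 ←essential
Essential: -10101, 00110-, 01-010, 011111, 1100-1, 111100
Petrick residual → -00100, -10000, 000-10
Min cover (9 terms): b'c'de'f' + bc'd'e'f' + bc'de'f + a'b'c'ef' + a'b'cde' + a'bd'ef' + a'bcdef + abc'd'f + abcde'f'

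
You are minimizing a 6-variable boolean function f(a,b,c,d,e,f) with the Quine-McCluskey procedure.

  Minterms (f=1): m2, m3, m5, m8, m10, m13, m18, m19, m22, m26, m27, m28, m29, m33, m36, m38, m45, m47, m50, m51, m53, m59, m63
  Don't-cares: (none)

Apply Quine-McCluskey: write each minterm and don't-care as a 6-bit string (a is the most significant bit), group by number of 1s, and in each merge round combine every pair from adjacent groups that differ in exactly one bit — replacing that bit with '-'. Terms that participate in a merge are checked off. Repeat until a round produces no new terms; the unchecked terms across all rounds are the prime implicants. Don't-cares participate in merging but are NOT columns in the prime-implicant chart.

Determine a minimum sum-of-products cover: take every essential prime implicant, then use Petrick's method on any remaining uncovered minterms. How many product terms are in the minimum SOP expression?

12

Round 0: 000010✓ 000011✓ 000101✓ 001000✓ 001010✓ 001101✓ 010010✓ 010011✓ 010110✓ 011010✓ 011011✓ 011100✓ 011101✓ 100001 100100✓ 100110✓ 101101✓ 101111✓ 110010✓ 110011✓ 110101 111011✓ 111111✓
Round 1: -01101 -10010✓ -10011✓ -11011✓ 0-0010✓ 0-0011✓ 0-1010✓ 0-1101 00-010✓ 00-101 00001-✓ 0010-0 01-010✓ 01-011✓ 010-10 01001-✓ 01101-✓ 01110- 1-1111 1001-0 1011-1 11-011✓ 11001-✓ 111-11
Round 2: -1-011 -1001- 0--010 0-001- 01-01-
PIs = {-01101, -1-011, -1001-, 0--010, 0-001-, 0-1101, 00-101, 0010-0, 01-01-, 010-10, 01110-, 1-1111, 100001, 1001-0, 1011-1, 110101, 111-11}
Coverage chart:
  m2: 0--010,0-001-
  m3: 0-001- ←essential
  m5: 00-101 ←essential
  m8: 0010-0 ←essential
  m10: 0--010,0010-0
  m13: -01101,0-1101,00-101
  m18: -1001-,0--010,0-001-,01-01-,010-10
  m19: -1-011,-1001-,0-001-,01-01-
  m22: 010-10 ←essential
  m26: 0--010,01-01-
  m27: -1-011,01-01-
  m28: 01110- ←essential
  m29: 0-1101,01110-
  m33: 100001 ←essential
  m36: 1001-0 ←essential
  m38: 1001-0 ←essential
  m45: -01101,1011-1
  m47: 1-1111,1011-1
  m50: -1001- ←essential
  m51: -1-011,-1001-
  m53: 110101 ←essential
  m59: -1-011,111-11
  m63: 1-1111,111-11
Essential: -1001-, 0-001-, 00-101, 0010-0, 010-10, 01110-, 100001, 1001-0, 110101
Petrick residual → 01-01-, 1011-1, 111-11
Min cover (12 terms): bc'd'e + a'c'd'e + a'b'de'f + a'b'cd'f' + a'bd'e + a'bc'ef' + a'bcde' + ab'c'd'e'f + ab'c'df' + ab'cdf + abc'de'f + abcef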